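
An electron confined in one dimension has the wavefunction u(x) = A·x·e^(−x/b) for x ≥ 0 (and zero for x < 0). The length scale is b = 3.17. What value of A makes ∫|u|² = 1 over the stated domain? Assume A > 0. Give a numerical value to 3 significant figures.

A ≈ 0.354

We need A² ∫|f|² dx = 1, taking the integral from 0 to ∞.
Carrying out the integral gives A² · b^3/4.
So A² = (b^3/4)^(−1).
Plugging in b = 3.17 yields A = 0.3544.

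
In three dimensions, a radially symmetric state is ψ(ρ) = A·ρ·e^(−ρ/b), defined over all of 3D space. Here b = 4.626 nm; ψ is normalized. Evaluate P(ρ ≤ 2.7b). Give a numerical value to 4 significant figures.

P ≈ 0.6267

P = ∫ |ψ|² 4πρ² dρ over ρ ≤ 2.7b.
Normalization gives A² = 1/(3·π·b^5).
In terms of u = ρ/b (A², 4π and the length scale all cancel between numerator and denominator), P = [∫_{0}^{2.7} u^4·e^(-2·u) du] / [∫_{0}^{∞} u^4·e^(-2·u) du].
With ∫ u^4·e^(-2·u) du = -(u^4/2 + u^3 + 3·u^2/2 + 3·u/2 + 3/4)·e^(-2·u) + C, the region integral is ≈ 0.470017 and the full one is 3/4.
This evaluates to P = 0.62669.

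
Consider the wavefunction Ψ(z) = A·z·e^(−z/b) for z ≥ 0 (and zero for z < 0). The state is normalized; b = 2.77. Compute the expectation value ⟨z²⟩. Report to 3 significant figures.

⟨z^2⟩ ≈ 23.0

The expectation value is the |Ψ|²-weighted average of z^2: ∫ z^2|Ψ|² dz.
Since the A² factors cancel between numerator and denominator, ⟨z²⟩ = 3·b^2.
Putting b = 2.77 gives 23.02.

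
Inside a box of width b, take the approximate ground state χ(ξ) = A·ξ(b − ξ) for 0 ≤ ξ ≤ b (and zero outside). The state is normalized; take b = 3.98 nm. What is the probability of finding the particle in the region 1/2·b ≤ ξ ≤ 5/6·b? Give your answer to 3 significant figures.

P ≈ 0.465

|χ|² is the probability density, so P = ∫_{1/2·b}^{5/6·b} |χ|² dξ.
With A² fixed by ∫|χ|² = 1, i.e. A² = (b^5/30)^(−1), substitute and integrate.
In terms of u = ξ/b (A² and the length scale cancel between numerator and denominator), P = [∫_{1/2}^{5/6} u^2·(1 - u)^2 du] / [∫_{0}^{1} u^2·(1 - u)^2 du].
Using ∫ u^2·(1 - u)^2 du = u^3·(6·u^2 - 15·u + 10)/30, the numerator is ≈ 0.015484 and the denominator is 1/30.
Evaluating gives P = 301/648.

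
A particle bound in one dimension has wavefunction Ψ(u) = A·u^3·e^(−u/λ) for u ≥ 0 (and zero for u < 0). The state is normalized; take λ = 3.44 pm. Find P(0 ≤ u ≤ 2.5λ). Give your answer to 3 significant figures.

The probability is P = ∫ |Ψ|² du over [0, 2.5λ].
Since A² = 1/(45·λ^7/8), this is the region integral divided by the full normalization integral.
Substituting t = u/λ, A² and the length scale cancel in the ratio: P = ∫_{0}^{2.5} t^6·e^(-2·t) dt / ∫_{0}^{∞} t^6·e^(-2·t) dt.
Using ∫ t^6·e^(-2·t) dt = -(4·t^6 + 12·t^5 + 30·t^4 + 60·t^3 + 90·t^2 + 90·t + 45)·e^(-2·t)/8, the numerator is ≈ 1.3377 and the denominator is 45/8.
Evaluating gives P = 0.2378.

P ≈ 0.238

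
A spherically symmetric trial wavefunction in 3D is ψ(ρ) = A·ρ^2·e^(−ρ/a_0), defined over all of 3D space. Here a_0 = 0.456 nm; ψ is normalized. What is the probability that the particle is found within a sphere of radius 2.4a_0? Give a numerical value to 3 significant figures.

With dV = 4πρ²dρ, the probability is ∫|ψ|² dV over ρ ≤ 2.4a_0.
The full normalization integral is A²·[45·π·a_0^7/2] = 1, fixing A².
In terms of u = ρ/a_0 (A², 4π and the length scale all cancel between numerator and denominator), P = [∫_{0}^{2.4} u^6·e^(-2·u) du] / [∫_{0}^{∞} u^6·e^(-2·u) du].
With ∫ u^6·e^(-2·u) du = -(4·u^6 + 12·u^5 + 30·u^4 + 60·u^3 + 90·u^2 + 90·u + 45)·e^(-2·u)/8 + C, the region integral is ≈ 1.1767 and the full one is 45/8.
The region integral divided by the full integral gives P = 0.2092.

P ≈ 0.209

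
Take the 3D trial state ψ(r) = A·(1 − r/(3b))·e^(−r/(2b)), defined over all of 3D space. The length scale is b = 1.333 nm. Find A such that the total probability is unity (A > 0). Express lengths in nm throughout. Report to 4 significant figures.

A ≈ 0.2245 nm^(-3/2)

Normalization requires ∫|ψ|² 4πr² dr = 1, integrated from 0 to ∞.
With ψ = A·(1 − r/(3b))·e^(−r/(2b)), the integral evaluates to A²·[8·π·b^3/3].
With b = 1.333: A² = 0.050395 and A = 0.22449.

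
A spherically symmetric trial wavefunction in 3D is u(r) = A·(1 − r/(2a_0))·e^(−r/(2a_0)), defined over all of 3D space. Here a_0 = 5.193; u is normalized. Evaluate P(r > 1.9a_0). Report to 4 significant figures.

Integrate the radial probability density 4πr²|u|² over r > 1.9a_0.
The full normalization integral is A²·[8·π·a_0^3] = 1, fixing A².
Let t = r/a_0; then A², 4π and the length scale all cancel, so P = ∫_{1.9}^{∞} t^2·(1 - t/2)^2·e^(-t) dt ÷ ∫_{0}^{∞} t^2·(1 - t/2)^2·e^(-t) dt.
With ∫ t^2·(1 - t/2)^2·e^(-t) dt = -(t^4/4 + t^2 + 2·t + 2)·e^(-t) + C, the region integral is ≈ 1.89474 and the full one is 2.
The region integral divided by the full integral gives P = 0.94737.

P ≈ 0.9474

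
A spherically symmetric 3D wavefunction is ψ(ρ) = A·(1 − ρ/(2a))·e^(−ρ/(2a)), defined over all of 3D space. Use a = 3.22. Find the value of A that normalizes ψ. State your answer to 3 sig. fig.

Normalization requires ∫|ψ|² 4πρ² dρ = 1, integrated from 0 to ∞.
Recall ∫₀^∞ ρ^m e^(−ρ/β) dρ = m!·β^(m+1), the integral (without the A² prefactor) comes out to 8·π·a^3.
With a = 3.22: A² = 0.001192 and A = 0.03452.

A ≈ 0.0345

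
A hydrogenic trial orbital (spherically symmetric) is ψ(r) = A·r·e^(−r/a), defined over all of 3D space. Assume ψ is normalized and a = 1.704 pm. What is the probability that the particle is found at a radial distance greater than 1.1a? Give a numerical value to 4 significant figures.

P ≈ 0.9275

Integrate the radial probability density 4πr²|ψ|² over r > 1.1a.
A² is fixed by ∫₀^∞ 4πr²|ψ|² dr = 1, i.e. A² = (3·π·a^5)^(−1).
Substituting u = r/a, A², 4π and the length scale all cancel in the ratio: P = ∫_{1.1}^{∞} u^4·e^(-2·u) du / ∫_{0}^{∞} u^4·e^(-2·u) du.
Using ∫ u^4·e^(-2·u) du = -(u^4/2 + u^3 + 3·u^2/2 + 3·u/2 + 3/4)·e^(-2·u), the numerator is ≈ 0.695628 and the denominator is 3/4.
The region integral divided by the full integral gives P = 0.92750.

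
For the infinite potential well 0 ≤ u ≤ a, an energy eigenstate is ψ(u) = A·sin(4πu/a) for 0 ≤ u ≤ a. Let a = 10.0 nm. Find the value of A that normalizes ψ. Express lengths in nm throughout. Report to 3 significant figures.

A ≈ 0.447 nm^(-1/2)

We need A² ∫|f|² du = 1, taking the integral from 0 to a.
With ψ = A·sin(4πu/a), the integral evaluates to A²·[a/2].
With a = 10.0: A² = 0.2000 and A = 0.4472.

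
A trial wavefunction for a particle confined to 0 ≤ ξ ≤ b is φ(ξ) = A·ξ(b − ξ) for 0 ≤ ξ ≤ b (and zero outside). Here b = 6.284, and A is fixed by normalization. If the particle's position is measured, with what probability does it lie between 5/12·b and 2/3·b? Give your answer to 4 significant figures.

P ≈ 0.4435

P = ∫_{5/12·b}^{2/3·b} |φ(ξ)|² dξ.
With A² fixed by ∫|φ|² = 1, i.e. A² = (b^5/30)^(−1), substitute and integrate.
Substituting u = ξ/b, A² and the length scale cancel in the ratio: P = ∫_{5/12}^{2/3} u^2·(1 - u)^2 du / ∫_{0}^{1} u^2·(1 - u)^2 du.
Using ∫ u^2·(1 - u)^2 du = u^3·(6·u^2 - 15·u + 10)/30, the numerator is ≈ 0.0147835 and the denominator is 1/30.
Evaluating gives P = 0.44350.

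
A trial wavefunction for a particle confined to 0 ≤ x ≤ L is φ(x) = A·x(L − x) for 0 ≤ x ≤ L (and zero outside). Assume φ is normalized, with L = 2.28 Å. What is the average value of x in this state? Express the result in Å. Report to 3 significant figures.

⟨x⟩ ≈ 1.14 Å

⟨x⟩ = ∫ x |φ|² dx over the full domain.
Evaluating both integrals, ⟨x⟩ = L/2.
With L = 2.28, ⟨x⟩ = 1.140.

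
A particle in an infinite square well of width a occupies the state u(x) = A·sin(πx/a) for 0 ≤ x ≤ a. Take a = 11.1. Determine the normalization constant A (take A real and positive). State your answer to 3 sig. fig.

A ≈ 0.424

The normalization condition is ∫|u|² dx = 1 from 0 to a.
Using sin²θ = (1 − cos 2θ)/2, with u = A·sin(πx/a), the integral evaluates to A²·[a/2].
Setting this equal to 1 gives A² = 1/(a/2).
With a = 11.1: A² = 0.1802 and A = 0.4245.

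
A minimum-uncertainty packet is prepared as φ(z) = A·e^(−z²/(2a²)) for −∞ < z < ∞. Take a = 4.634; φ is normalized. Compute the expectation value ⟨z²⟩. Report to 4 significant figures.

⟨z^2⟩ ≈ 10.74

⟨z²⟩ = ∫ z^2 |φ|² dz over the full domain.
The ratio of the moment integral to the normalization integral gives ⟨z²⟩ = a^2/2.
Putting a = 4.634 gives 10.737.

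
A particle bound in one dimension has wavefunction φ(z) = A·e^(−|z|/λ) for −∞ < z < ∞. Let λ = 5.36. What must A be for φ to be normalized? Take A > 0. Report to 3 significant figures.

A ≈ 0.432

We need A² ∫|f|² dz = 1, taking the integral from −∞ to ∞.
With φ = A·e^(−|z|/λ), the integral evaluates to A²·[λ].
Setting this equal to 1 gives A² = 1/(λ).
Plugging in λ = 5.36 yields A = 0.4319.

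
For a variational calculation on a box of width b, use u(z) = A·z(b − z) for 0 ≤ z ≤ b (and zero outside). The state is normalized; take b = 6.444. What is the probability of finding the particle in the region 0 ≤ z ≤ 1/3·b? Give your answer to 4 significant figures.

P ≈ 0.2099

P = ∫_{0}^{1/3·b} |u(z)|² dz.
With A² fixed by ∫|u|² = 1, i.e. A² = (b^5/30)^(−1), substitute and integrate.
In terms of t = z/b (A² and the length scale cancel between numerator and denominator), P = [∫_{0}^{1/3} t^2·(1 - t)^2 dt] / [∫_{0}^{1} t^2·(1 - t)^2 dt].
Using ∫ t^2·(1 - t)^2 dt = t^3·(6·t^2 - 15·t + 10)/30, the numerator is 17/2430 and the denominator is 1/30.
Taking the ratio, P = 17/81.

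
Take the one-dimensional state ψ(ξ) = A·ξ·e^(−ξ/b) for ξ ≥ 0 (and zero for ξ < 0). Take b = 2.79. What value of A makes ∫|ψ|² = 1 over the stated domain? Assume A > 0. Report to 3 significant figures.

The normalization condition is ∫|ψ|² dξ = 1 from 0 to ∞.
Using ∫₀^∞ ξⁿ e^(−αξ) dξ = n!/αⁿ⁺¹, the integral (without the A² prefactor) comes out to b^3/4.
Setting this equal to 1 gives A² = 1/(b^3/4).
Substituting b = 2.79 gives A² = 0.1842, so A = 0.4292.

A ≈ 0.429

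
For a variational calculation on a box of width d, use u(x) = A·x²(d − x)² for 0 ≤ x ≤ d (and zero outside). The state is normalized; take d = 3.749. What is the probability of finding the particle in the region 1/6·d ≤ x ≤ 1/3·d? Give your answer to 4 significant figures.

P = ∫_{1/6·d}^{1/3·d} |u(x)|² dx.
With A² fixed by ∫|u|² = 1, i.e. A² = (d^9/630)^(−1), substitute and integrate.
Let t = x/d; then A² and the length scale cancel, so P = ∫_{1/6}^{1/3} t^4·(1 - t)^4 dt ÷ ∫_{0}^{1} t^4·(1 - t)^4 dt.
Using ∫ t^4·(1 - t)^4 dt = t^5·(70·t^4 - 315·t^3 + 540·t^2 - 420·t + 126)/630, the numerator is ≈ 0.000215708 and the denominator is 1/630.
Taking the ratio, P = 0.13590.

P ≈ 0.1359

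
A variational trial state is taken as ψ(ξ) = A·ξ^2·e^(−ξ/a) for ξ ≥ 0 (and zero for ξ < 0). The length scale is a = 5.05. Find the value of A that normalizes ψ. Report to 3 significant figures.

Normalization requires ∫|ψ|² dξ = 1, integrated from 0 to ∞.
With ψ = A·ξ^2·e^(−ξ/a), the integral evaluates to A²·[3·a^5/4].
Hence A² = 1/[3·a^5/4].
Plugging in a = 5.05 yields A = 0.02015.

A ≈ 0.0201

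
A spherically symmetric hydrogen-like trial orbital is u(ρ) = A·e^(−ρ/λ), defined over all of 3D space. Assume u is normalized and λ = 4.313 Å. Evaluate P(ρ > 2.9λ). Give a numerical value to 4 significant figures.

P ≈ 0.07151

Integrate the radial probability density 4πρ²|u|² over ρ > 2.9λ.
The full normalization integral is A²·[π·λ^3] = 1, fixing A².
Substituting t = ρ/λ, A², 4π and the length scale all cancel in the ratio: P = ∫_{2.9}^{∞} t^2·e^(-2·t) dt / ∫_{0}^{∞} t^2·e^(-2·t) dt.
Using ∫ t^2·e^(-2·t) dt = -(2·t^2 + 2·t + 1)·e^(-2·t)/4, the numerator is 1181·e^(-29/5)/200 and the denominator is 1/4.
This evaluates to P = 0.071511.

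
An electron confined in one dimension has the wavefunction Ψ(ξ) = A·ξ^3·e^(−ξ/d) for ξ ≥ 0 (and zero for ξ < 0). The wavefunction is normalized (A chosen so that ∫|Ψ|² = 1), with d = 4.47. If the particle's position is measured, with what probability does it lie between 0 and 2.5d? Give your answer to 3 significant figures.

P = ∫_{0}^{2.5d} |Ψ(ξ)|² dξ.
With A² fixed by ∫|Ψ|² = 1, i.e. A² = (45·d^7/8)^(−1), substitute and integrate.
Let u = ξ/d; then A² and the length scale cancel, so P = ∫_{0}^{2.5} u^6·e^(-2·u) du ÷ ∫_{0}^{∞} u^6·e^(-2·u) du.
With ∫ u^6·e^(-2·u) du = -(4·u^6 + 12·u^5 + 30·u^4 + 60·u^3 + 90·u^2 + 90·u + 45)·e^(-2·u)/8 + C, the region integral is ≈ 1.3377 and the full one is 45/8.
Evaluating gives P = 0.2378.

P ≈ 0.238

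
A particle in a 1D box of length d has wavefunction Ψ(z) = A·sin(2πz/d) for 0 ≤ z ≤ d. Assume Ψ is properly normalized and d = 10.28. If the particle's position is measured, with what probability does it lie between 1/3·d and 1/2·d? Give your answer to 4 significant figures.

P = ∫_{1/3·d}^{1/2·d} |Ψ(z)|² dz.
The normalization integral ∫|Ψ|²dz over the whole domain equals d/2·A², and A² cancels in the ratio.
Let u = z/d; then A² and the length scale cancel, so P = ∫_{1/3}^{1/2} sin(2·π·u)^2 du ÷ ∫_{0}^{1} sin(2·π·u)^2 du.
An antiderivative of sin(2·π·u)^2 is u/2 - sin(4·π·u)/(8·π); evaluating from 1/3 to 1/2 gives -√(3)/(16·π) + 1/12, while the full integral is 1/2.
Taking the ratio, P = (-√(3)/8 + π/6)/π.

P ≈ 0.09775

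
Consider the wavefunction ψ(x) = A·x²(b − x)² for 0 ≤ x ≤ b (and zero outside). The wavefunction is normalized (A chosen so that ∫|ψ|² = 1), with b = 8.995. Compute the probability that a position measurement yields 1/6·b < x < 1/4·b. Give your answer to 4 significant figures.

P = ∫_{1/6·b}^{1/4·b} |ψ(x)|² dx.
The normalization integral ∫|ψ|²dx over the whole domain equals b^9/630·A², and A² cancels in the ratio.
Substituting u = x/b, A² and the length scale cancel in the ratio: P = ∫_{1/6}^{1/4} u^4·(1 - u)^4 du / ∫_{0}^{1} u^4·(1 - u)^4 du.
With ∫ u^4·(1 - u)^4 du = u^5·(70·u^4 - 315·u^3 + 540·u^2 - 420·u + 126)/630 + C, the region integral is ≈ 0.0000634559 and the full one is 1/630.
The result is P = 0.039977.

P ≈ 0.03998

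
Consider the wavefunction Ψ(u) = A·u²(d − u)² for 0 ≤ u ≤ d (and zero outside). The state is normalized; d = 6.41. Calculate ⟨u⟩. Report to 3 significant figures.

⟨u⟩ ≈ 3.21

The expectation value is the |Ψ|²-weighted average of u: ∫ u|Ψ|² du.
The ratio of the moment integral to the normalization integral gives ⟨u⟩ = d/2.
Putting d = 6.41 gives 3.205.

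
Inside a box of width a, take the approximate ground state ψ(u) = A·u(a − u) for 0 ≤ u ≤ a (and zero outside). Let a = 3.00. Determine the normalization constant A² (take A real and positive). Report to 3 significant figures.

Normalization requires ∫|ψ|² du = 1, integrated from 0 to a.
Carrying out the integral gives A² · a^5/30.
So A² = (a^5/30)^(−1).
Substituting a = 3.00 gives A² = 0.1235, so A = 0.3514.

A^2 ≈ 0.123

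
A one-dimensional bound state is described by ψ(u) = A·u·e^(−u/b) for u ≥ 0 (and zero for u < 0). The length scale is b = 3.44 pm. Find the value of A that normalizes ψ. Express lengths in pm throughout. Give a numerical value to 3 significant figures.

Require ∫ |ψ|² du = 1 over the whole domain.
With ∫₀^∞ u^2 e^(−αu) du = 2!/α^3, carrying out the integral gives A² · b^3/4.
Setting this equal to 1 gives A² = 1/(b^3/4).
Plugging in b = 3.44 yields A = 0.3135.

A ≈ 0.313 pm^(-3/2)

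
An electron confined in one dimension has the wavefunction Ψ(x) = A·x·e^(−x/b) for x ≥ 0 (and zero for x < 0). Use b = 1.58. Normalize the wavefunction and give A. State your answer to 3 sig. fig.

Normalization requires ∫|Ψ|² dx = 1, integrated from 0 to ∞.
With Ψ = A·x·e^(−x/b), the integral evaluates to A²·[b^3/4].
Hence A² = 1/[b^3/4].
With b = 1.58: A² = 1.014 and A = 1.007.

A ≈ 1.01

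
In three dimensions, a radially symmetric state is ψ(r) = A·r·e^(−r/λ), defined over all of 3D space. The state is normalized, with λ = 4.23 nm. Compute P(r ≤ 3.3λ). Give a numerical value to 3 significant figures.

P ≈ 0.787

Integrate the radial probability density 4πr²|ψ|² over r ≤ 3.3λ.
The full normalization integral is A²·[3·π·λ^5] = 1, fixing A².
Let u = r/λ; then A², 4π and the length scale all cancel, so P = ∫_{0}^{3.3} u^4·e^(-2·u) du ÷ ∫_{0}^{∞} u^4·e^(-2·u) du.
With ∫ u^4·e^(-2·u) du = -(u^4/2 + u^3 + 3·u^2/2 + 3·u/2 + 3/4)·e^(-2·u) + C, the region integral is ≈ 0.59047 and the full one is 3/4.
Taking the ratio yields P = 0.7873.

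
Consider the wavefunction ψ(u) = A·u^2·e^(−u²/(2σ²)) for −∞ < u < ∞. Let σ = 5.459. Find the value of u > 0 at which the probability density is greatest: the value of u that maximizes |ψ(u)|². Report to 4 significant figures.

u ≈ 7.720

Differentiate |ψ(u)|² with respect to u and set to zero.
This gives u = √(2)·σ.
With σ = 5.459, the value of u > 0 at which the probability density is greatest is 7.7202.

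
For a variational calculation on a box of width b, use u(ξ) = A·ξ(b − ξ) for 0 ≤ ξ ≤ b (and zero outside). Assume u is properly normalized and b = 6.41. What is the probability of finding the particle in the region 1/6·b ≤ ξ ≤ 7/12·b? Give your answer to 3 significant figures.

The probability is P = ∫ |u|² dξ over [1/6·b, 7/12·b].
Since A² = 1/(b^5/30), this is the region integral divided by the full normalization integral.
Let t = ξ/b; then A² and the length scale cancel, so P = ∫_{1/6}^{7/12} t^2·(1 - t)^2 dt ÷ ∫_{0}^{1} t^2·(1 - t)^2 dt.
Using ∫ t^2·(1 - t)^2 dt = t^3·(6·t^2 - 15·t + 10)/30, the numerator is ≈ 0.020596 and the denominator is 1/30.
The result is P = 0.6179.

P ≈ 0.618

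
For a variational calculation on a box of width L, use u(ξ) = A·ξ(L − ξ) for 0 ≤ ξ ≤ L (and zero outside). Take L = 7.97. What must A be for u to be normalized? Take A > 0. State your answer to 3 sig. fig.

We need A² ∫|f|² dξ = 1, taking the integral from 0 to L.
Expanding the polynomial and integrating term by term, with u = A·ξ(L − ξ), the integral evaluates to A²·[L^5/30].
So A² = (L^5/30)^(−1).
With L = 7.97: A² = 0.0009329 and A = 0.03054.

A ≈ 0.0305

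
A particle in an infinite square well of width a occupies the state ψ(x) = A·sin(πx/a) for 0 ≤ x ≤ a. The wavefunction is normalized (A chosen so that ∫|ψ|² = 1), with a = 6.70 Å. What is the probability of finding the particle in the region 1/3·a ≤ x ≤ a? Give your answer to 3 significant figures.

The probability is P = ∫ |ψ|² dx over [1/3·a, a].
With A² fixed by ∫|ψ|² = 1, i.e. A² = (a/2)^(−1), substitute and integrate.
Let u = x/a; then A² and the length scale cancel, so P = ∫_{1/3}^{1} sin(π·u)^2 du ÷ ∫_{0}^{1} sin(π·u)^2 du.
An antiderivative of sin(π·u)^2 is u/2 - sin(2·π·u)/(4·π); evaluating from 1/3 to 1 gives √(3)/(8·π) + 1/3, while the full integral is 1/2.
Evaluating gives P = √(3)/(4·π) + 2/3.

P ≈ 0.804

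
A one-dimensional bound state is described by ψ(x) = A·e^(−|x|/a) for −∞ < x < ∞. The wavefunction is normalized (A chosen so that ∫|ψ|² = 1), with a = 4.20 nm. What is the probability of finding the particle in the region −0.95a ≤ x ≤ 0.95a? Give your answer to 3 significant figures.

|ψ|² is the probability density, so P = ∫_{−0.95a}^{0.95a} |ψ|² dx.
With A² fixed by ∫|ψ|² = 1, i.e. A² = (a)^(−1), substitute and integrate.
By symmetry take twice the x ≥ 0 contribution in numerator and denominator; the 2's cancel. In terms of u = x/a (A² and the length scale cancel between numerator and denominator), P = [∫_{0}^{0.95} e^(-2·u) du] / [∫_{0}^{∞} e^(-2·u) du].
With ∫ e^(-2·u) du = -e^(-2·u)/2 + C, the region integral is 1/2 - e^(-19/10)/2 and the full one is 1/2.
Taking the ratio, P = 0.8504.

P ≈ 0.850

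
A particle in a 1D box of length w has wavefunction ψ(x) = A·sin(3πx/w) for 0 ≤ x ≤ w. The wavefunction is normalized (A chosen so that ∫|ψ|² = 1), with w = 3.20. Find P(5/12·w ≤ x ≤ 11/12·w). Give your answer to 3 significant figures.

P = ∫_{5/12·w}^{11/12·w} |ψ(x)|² dx.
Since A² = 1/(w/2), this is the region integral divided by the full normalization integral.
In terms of u = x/w (A² and the length scale cancel between numerator and denominator), P = [∫_{5/12}^{11/12} sin(3·π·u)^2 du] / [∫_{0}^{1} sin(3·π·u)^2 du].
An antiderivative of sin(3·π·u)^2 is u/2 - sin(6·π·u)/(12·π); evaluating from 5/12 to 11/12 gives 1/(6·π) + 1/4, while the full integral is 1/2.
The result is P = (2 + 3·π)/(6·π).

P ≈ 0.606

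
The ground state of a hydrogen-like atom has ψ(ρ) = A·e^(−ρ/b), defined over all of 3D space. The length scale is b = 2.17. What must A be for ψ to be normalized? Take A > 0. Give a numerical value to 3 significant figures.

The normalization condition is ∫|ψ|² 4πρ² dρ = 1 from 0 to ∞.
In 3D with spherical symmetry the volume element is 4πρ² dρ.
With ∫₀^∞ ρ^2 e^(−αρ) dρ = 2!/α^3, ∫|ψ|² 4πρ² dρ = A²·(π·b^3).
Substituting b = 2.17 gives A² = 0.03115, so A = 0.1765.

A ≈ 0.176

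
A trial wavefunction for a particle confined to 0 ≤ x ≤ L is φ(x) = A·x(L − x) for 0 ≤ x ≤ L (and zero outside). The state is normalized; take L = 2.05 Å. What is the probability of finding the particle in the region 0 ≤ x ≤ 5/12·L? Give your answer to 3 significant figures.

P ≈ 0.347

P = ∫_{0}^{5/12·L} |φ(x)|² dx.
With A² fixed by ∫|φ|² = 1, i.e. A² = (L^5/30)^(−1), substitute and integrate.
Let u = x/L; then A² and the length scale cancel, so P = ∫_{0}^{5/12} u^2·(1 - u)^2 du ÷ ∫_{0}^{1} u^2·(1 - u)^2 du.
With ∫ u^2·(1 - u)^2 du = u^3·(6·u^2 - 15·u + 10)/30 + C, the region integral is ≈ 0.011554 and the full one is 1/30.
Evaluating gives P = 0.3466.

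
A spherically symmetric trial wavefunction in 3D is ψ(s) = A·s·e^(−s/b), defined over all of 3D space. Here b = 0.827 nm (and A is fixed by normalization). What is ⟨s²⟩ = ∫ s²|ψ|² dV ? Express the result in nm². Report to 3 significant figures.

⟨s²⟩ = ∫ s^2 |ψ|² 4πs² ds over the full domain.
The ratio of the moment integral to the normalization integral gives ⟨s²⟩ = 15·b^2/2.
With b = 0.827, ⟨s^2⟩ = 5.129.

⟨s^2⟩ ≈ 5.13 nm^2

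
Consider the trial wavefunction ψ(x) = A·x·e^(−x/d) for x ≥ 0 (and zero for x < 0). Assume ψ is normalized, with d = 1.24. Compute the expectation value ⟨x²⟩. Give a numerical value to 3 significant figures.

⟨x^2⟩ ≈ 4.61

By definition ⟨x²⟩ = ∫ x^2 |ψ(x)|² dx.
Using ∫₀^∞ xⁿ e^(−αx) dx = n!/αⁿ⁺¹, evaluating both integrals, ⟨x²⟩ = 3·d^2.
Putting d = 1.24 gives 4.613.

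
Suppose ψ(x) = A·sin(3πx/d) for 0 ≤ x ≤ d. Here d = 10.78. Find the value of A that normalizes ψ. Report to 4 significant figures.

A ≈ 0.4307

We need A² ∫|f|² dx = 1, taking the integral from 0 to d.
With ψ = A·sin(3πx/d), the integral evaluates to A²·[d/2].
Hence A² = 1/[d/2].
With d = 10.78: A² = 0.18553 and A = 0.43073.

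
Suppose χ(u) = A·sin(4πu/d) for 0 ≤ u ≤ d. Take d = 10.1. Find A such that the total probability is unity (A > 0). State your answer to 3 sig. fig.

A ≈ 0.445

We need A² ∫|f|² du = 1, taking the integral from 0 to d.
Carrying out the integral gives A² · d/2.
With d = 10.1: A² = 0.1980 and A = 0.4450.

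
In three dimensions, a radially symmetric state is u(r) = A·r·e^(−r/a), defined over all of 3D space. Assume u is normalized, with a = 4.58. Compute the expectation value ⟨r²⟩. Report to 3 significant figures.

⟨r^2⟩ ≈ 157

By definition ⟨r²⟩ = ∫ r^2 |u(r)|² 4πr² dr.
The ratio of the moment integral to the normalization integral gives ⟨r²⟩ = 15·a^2/2.
Putting a = 4.58 gives 157.3.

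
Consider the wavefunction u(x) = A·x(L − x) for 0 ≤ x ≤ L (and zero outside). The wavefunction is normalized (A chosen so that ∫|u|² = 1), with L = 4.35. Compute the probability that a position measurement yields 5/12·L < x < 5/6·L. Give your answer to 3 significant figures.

|u|² is the probability density, so P = ∫_{5/12·L}^{5/6·L} |u|² dx.
With A² fixed by ∫|u|² = 1, i.e. A² = (L^5/30)^(−1), substitute and integrate.
In terms of t = x/L (A² and the length scale cancel between numerator and denominator), P = [∫_{5/12}^{5/6} t^2·(1 - t)^2 dt] / [∫_{0}^{1} t^2·(1 - t)^2 dt].
An antiderivative of t^2·(1 - t)^2 is t^3·(6·t^2 - 15·t + 10)/30; evaluating from 5/12 to 5/6 gives ≈ 0.020596, while the full integral is 1/30.
Taking the ratio, P = 0.6179.

P ≈ 0.618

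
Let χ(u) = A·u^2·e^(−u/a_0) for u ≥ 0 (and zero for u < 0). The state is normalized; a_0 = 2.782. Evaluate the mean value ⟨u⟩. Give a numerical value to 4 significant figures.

⟨u⟩ = ∫ u |χ|² du over the full domain.
Recall ∫₀^∞ u^m e^(−u/β) du = m!·β^(m+1), since the A² factors cancel between numerator and denominator, ⟨u⟩ = 5·a_0/2.
Putting a_0 = 2.782 gives 6.9550.

⟨u⟩ ≈ 6.955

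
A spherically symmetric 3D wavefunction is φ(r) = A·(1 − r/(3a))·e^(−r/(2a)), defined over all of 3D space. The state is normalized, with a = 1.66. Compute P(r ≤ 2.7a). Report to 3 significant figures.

P ≈ 0.352

Integrate the radial probability density 4πr²|φ|² over r ≤ 2.7a.
Normalization gives A² = 1/(8·π·a^3/3).
Substituting u = r/a, A², 4π and the length scale all cancel in the ratio: P = ∫_{0}^{2.7} u^2·(1 - u/3)^2·e^(-u) du / ∫_{0}^{∞} u^2·(1 - u/3)^2·e^(-u) du.
An antiderivative of u^2·(1 - u/3)^2·e^(-u) is (-u^4 + 2·u^3 - 3·u^2 - 6·u - 6)·e^(-u)/9; evaluating from 0 to 2.7 gives ≈ 0.23470, while the full integral is 2/3.
The region integral divided by the full integral gives P = 0.3520.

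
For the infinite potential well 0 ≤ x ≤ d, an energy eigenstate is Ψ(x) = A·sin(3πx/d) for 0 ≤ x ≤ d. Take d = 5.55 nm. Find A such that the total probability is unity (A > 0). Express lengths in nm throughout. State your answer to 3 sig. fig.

Normalization requires ∫|Ψ|² dx = 1, integrated from 0 to d.
The integral (without the A² prefactor) comes out to d/2.
Setting this equal to 1 gives A² = 1/(d/2).
Substituting d = 5.55 gives A² = 0.3604, so A = 0.6003.

A ≈ 0.600 nm^(-1/2)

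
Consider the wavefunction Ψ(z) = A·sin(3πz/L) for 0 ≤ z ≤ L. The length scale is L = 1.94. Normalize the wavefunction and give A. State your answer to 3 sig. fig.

Normalization requires ∫|Ψ|² dz = 1, integrated from 0 to L.
Using sin²θ = (1 − cos 2θ)/2, the integral (without the A² prefactor) comes out to L/2.
Setting this equal to 1 gives A² = 1/(L/2).
With L = 1.94: A² = 1.031 and A = 1.015.

A ≈ 1.02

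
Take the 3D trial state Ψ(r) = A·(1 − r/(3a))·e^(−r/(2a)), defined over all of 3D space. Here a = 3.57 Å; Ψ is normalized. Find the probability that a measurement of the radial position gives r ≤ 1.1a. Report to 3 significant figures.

P ≈ 0.166

P = ∫ |Ψ|² 4πr² dr over r ≤ 1.1a.
A² is fixed by ∫₀^∞ 4πr²|Ψ|² dr = 1, i.e. A² = (8·π·a^3/3)^(−1).
Let u = r/a; then A², 4π and the length scale all cancel, so P = ∫_{0}^{1.1} u^2·(1 - u/3)^2·e^(-u) du ÷ ∫_{0}^{∞} u^2·(1 - u/3)^2·e^(-u) du.
Using ∫ u^2·(1 - u/3)^2·e^(-u) du = (-u^4 + 2·u^3 - 3·u^2 - 6·u - 6)·e^(-u)/9, the numerator is ≈ 0.11069 and the denominator is 2/3.
Taking the ratio yields P = 0.1660.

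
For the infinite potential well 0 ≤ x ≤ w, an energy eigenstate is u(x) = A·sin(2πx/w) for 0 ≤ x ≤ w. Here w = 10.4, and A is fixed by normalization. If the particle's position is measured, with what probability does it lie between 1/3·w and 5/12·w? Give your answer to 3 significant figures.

|u|² is the probability density, so P = ∫_{1/3·w}^{5/12·w} |u|² dx.
With A² fixed by ∫|u|² = 1, i.e. A² = (w/2)^(−1), substitute and integrate.
In terms of t = x/w (A² and the length scale cancel between numerator and denominator), P = [∫_{1/3}^{5/12} sin(2·π·t)^2 dt] / [∫_{0}^{1} sin(2·π·t)^2 dt].
With ∫ sin(2·π·t)^2 dt = t/2 - sin(4·π·t)/(8·π) + C, the region integral is 1/24 and the full one is 1/2.
This works out to P = 1/12.

P ≈ 0.0833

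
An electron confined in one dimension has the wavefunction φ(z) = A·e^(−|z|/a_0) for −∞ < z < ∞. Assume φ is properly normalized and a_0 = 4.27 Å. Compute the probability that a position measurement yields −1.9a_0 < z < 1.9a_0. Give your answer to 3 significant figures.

P ≈ 0.978

P = ∫_{−1.9a_0}^{1.9a_0} |φ(z)|² dz.
Since A² = 1/(a_0), this is the region integral divided by the full normalization integral.
Both integrals are even about z = 0, so only the z ≥ 0 halves are needed (the factors of 2 cancel). In terms of u = z/a_0 (A² and the length scale cancel between numerator and denominator), P = [∫_{0}^{1.9} e^(-2·u) du] / [∫_{0}^{∞} e^(-2·u) du].
Using ∫ e^(-2·u) du = -e^(-2·u)/2, the numerator is 1/2 - e^(-19/5)/2 and the denominator is 1/2.
This works out to P = 0.9776.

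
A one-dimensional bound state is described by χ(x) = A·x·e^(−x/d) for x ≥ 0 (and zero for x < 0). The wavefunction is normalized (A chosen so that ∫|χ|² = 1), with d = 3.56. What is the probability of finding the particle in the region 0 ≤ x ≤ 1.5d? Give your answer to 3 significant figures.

|χ|² is the probability density, so P = ∫_{0}^{1.5d} |χ|² dx.
Since A² = 1/(d^3/4), this is the region integral divided by the full normalization integral.
Substituting u = x/d, A² and the length scale cancel in the ratio: P = ∫_{0}^{1.5} u^2·e^(-2·u) du / ∫_{0}^{∞} u^2·e^(-2·u) du.
An antiderivative of u^2·e^(-2·u) is -(2·u^2 + 2·u + 1)·e^(-2·u)/4; evaluating from 0 to 1.5 gives 1/4 - 17·e^(-3)/8, while the full integral is 1/4.
Evaluating gives P = 0.5768.

P ≈ 0.577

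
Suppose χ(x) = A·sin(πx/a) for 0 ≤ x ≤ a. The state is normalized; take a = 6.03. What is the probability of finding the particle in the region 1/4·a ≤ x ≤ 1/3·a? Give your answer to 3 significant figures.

The probability is P = ∫ |χ|² dx over [1/4·a, 1/3·a].
With A² fixed by ∫|χ|² = 1, i.e. A² = (a/2)^(−1), substitute and integrate.
Substituting u = x/a, A² and the length scale cancel in the ratio: P = ∫_{1/4}^{1/3} sin(π·u)^2 du / ∫_{0}^{1} sin(π·u)^2 du.
With ∫ sin(π·u)^2 du = u/2 - sin(2·π·u)/(4·π) + C, the region integral is -√(3)/(8·π) + 1/24 + 1/(4·π) and the full one is 1/2.
Taking the ratio, P = (-3·√(3) + π + 6)/(12·π).

P ≈ 0.105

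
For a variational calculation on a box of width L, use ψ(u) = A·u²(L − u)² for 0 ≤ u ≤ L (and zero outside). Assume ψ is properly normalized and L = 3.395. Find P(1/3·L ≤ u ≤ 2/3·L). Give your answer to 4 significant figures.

P ≈ 0.7103

The probability is P = ∫ |ψ|² du over [1/3·L, 2/3·L].
Since A² = 1/(L^9/630), this is the region integral divided by the full normalization integral.
Substituting t = u/L, A² and the length scale cancel in the ratio: P = ∫_{1/3}^{2/3} t^4·(1 - t)^4 dt / ∫_{0}^{1} t^4·(1 - t)^4 dt.
With ∫ t^4·(1 - t)^4 dt = t^5·(70·t^4 - 315·t^3 + 540·t^2 - 420·t + 126)/630 + C, the region integral is ≈ 0.00112747 and the full one is 1/630.
Evaluating gives P = 0.71031.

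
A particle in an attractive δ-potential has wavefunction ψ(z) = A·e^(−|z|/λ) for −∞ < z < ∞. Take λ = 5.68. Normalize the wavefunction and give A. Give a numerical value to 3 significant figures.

We need A² ∫|f|² dz = 1, taking the integral from −∞ to ∞.
With ∫₀^∞ z^0 e^(−αz) dz = 0!/α^1, ∫|ψ|² dz = A²·(λ).
So A² = (λ)^(−1).
With λ = 5.68: A² = 0.1761 and A = 0.4196.

A ≈ 0.420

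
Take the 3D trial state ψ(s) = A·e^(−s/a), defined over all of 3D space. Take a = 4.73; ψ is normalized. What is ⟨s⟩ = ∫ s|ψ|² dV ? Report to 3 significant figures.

⟨s⟩ ≈ 7.10

By definition ⟨s⟩ = ∫ s |ψ(s)|² 4πs² ds.
The ratio of the moment integral to the normalization integral gives ⟨s⟩ = 3·a/2.
Putting a = 4.73 gives 7.095.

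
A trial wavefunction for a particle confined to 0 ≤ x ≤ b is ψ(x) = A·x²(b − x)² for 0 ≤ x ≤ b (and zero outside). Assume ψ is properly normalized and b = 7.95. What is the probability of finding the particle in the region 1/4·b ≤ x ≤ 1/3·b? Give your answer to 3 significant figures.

P ≈ 0.0959

P = ∫_{1/4·b}^{1/3·b} |ψ(x)|² dx.
Since A² = 1/(b^9/630), this is the region integral divided by the full normalization integral.
Let u = x/b; then A² and the length scale cancel, so P = ∫_{1/4}^{1/3} u^4·(1 - u)^4 du ÷ ∫_{0}^{1} u^4·(1 - u)^4 du.
An antiderivative of u^4·(1 - u)^4 is u^5·(70·u^4 - 315·u^3 + 540·u^2 - 420·u + 126)/630; evaluating from 1/4 to 1/3 gives ≈ 0.00015225, while the full integral is 1/630.
The result is P = 0.09592.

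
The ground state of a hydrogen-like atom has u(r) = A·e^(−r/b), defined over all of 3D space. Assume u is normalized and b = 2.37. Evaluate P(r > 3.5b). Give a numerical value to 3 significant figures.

P ≈ 0.0296

Integrate the radial probability density 4πr²|u|² over r > 3.5b.
Normalization gives A² = 1/(π·b^3).
In terms of t = r/b (A², 4π and the length scale all cancel between numerator and denominator), P = [∫_{3.5}^{∞} t^2·e^(-2·t) dt] / [∫_{0}^{∞} t^2·e^(-2·t) dt].
With ∫ t^2·e^(-2·t) dt = -(2·t^2 + 2·t + 1)·e^(-2·t)/4 + C, the region integral is 65·e^(-7)/8 and the full one is 1/4.
The region integral divided by the full integral gives P = 0.02964.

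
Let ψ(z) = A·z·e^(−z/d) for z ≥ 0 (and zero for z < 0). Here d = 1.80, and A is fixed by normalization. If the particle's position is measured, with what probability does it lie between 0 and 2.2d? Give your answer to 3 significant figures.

P ≈ 0.815

P = ∫_{0}^{2.2d} |ψ(z)|² dz.
Since A² = 1/(d^3/4), this is the region integral divided by the full normalization integral.
Substituting u = z/d, A² and the length scale cancel in the ratio: P = ∫_{0}^{2.2} u^2·e^(-2·u) du / ∫_{0}^{∞} u^2·e^(-2·u) du.
With ∫ u^2·e^(-2·u) du = -(2·u^2 + 2·u + 1)·e^(-2·u)/4 + C, the region integral is 1/4 - 377·e^(-22/5)/100 and the full one is 1/4.
The result is P = 0.8149.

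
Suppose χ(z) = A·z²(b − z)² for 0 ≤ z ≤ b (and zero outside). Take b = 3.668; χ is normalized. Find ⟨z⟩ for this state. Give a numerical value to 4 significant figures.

⟨z⟩ ≈ 1.834

By definition ⟨z⟩ = ∫ z |χ(z)|² dz.
Expanding the polynomial and integrating term by term, since the A² factors cancel between numerator and denominator, ⟨z⟩ = b/2.
With b = 3.668, ⟨z⟩ = 1.8340.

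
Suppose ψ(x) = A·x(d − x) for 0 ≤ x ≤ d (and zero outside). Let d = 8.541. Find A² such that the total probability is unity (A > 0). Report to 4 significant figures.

A^2 ≈ 0.0006601

We need A² ∫|f|² dx = 1, taking the integral from 0 to d.
Expanding the polynomial and integrating term by term, the integral (without the A² prefactor) comes out to d^5/30.
So A² = (d^5/30)^(−1).
With d = 8.541: A² = 0.00066005 and A = 0.025691.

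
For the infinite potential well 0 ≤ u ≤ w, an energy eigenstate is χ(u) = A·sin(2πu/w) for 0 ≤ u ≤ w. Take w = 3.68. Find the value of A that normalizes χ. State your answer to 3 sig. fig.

Normalization requires ∫|χ|² du = 1, integrated from 0 to w.
With χ = A·sin(2πu/w), the integral evaluates to A²·[w/2].
With w = 3.68: A² = 0.5435 and A = 0.7372.

A ≈ 0.737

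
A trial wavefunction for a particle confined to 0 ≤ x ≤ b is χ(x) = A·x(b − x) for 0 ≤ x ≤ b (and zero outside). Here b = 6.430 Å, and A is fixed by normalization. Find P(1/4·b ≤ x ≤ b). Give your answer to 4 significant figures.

P ≈ 0.8965

The probability is P = ∫ |χ|² dx over [1/4·b, b].
Since A² = 1/(b^5/30), this is the region integral divided by the full normalization integral.
In terms of u = x/b (A² and the length scale cancel between numerator and denominator), P = [∫_{1/4}^{1} u^2·(1 - u)^2 du] / [∫_{0}^{1} u^2·(1 - u)^2 du].
With ∫ u^2·(1 - u)^2 du = u^3·(6·u^2 - 15·u + 10)/30 + C, the region integral is 153/5120 and the full one is 1/30.
The result is P = 459/512.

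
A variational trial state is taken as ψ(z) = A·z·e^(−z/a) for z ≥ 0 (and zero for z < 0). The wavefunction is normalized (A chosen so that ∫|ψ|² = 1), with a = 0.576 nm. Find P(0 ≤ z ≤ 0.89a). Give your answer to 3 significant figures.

P ≈ 0.264

P = ∫_{0}^{0.89a} |ψ(z)|² dz.
The normalization integral ∫|ψ|²dz over the whole domain equals a^3/4·A², and A² cancels in the ratio.
In terms of u = z/a (A² and the length scale cancel between numerator and denominator), P = [∫_{0}^{0.89} u^2·e^(-2·u) du] / [∫_{0}^{∞} u^2·e^(-2·u) du].
An antiderivative of u^2·e^(-2·u) is -(2·u^2 + 2·u + 1)·e^(-2·u)/4; evaluating from 0 to 0.89 gives ≈ 0.066007, while the full integral is 1/4.
This works out to P = 0.2640.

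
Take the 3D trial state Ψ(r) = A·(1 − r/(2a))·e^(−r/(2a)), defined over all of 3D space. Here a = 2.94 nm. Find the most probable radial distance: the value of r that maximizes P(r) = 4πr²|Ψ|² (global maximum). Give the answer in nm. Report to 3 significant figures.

Differentiate P(r) = 4πr²|Ψ|² with respect to r and set to zero.
This gives r = a·(√(5) + 3).
With a = 2.94, the most probable radial distance is 15.39 nm.

r ≈ 15.4 nm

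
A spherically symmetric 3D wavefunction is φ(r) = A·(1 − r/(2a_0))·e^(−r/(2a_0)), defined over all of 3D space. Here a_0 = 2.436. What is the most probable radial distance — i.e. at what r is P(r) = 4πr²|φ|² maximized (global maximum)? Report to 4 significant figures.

r ≈ 12.76

The maximum of P(r) = 4πr²|φ|² occurs where its derivative vanishes.
Solving yields r = a_0·(√(5) + 3).
With a_0 = 2.436, the most probable radial distance is 12.755.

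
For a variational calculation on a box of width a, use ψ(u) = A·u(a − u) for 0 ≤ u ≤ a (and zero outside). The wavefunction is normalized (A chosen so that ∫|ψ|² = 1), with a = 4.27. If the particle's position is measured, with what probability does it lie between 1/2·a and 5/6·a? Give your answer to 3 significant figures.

P ≈ 0.465

The probability is P = ∫ |ψ|² du over [1/2·a, 5/6·a].
The normalization integral ∫|ψ|²du over the whole domain equals a^5/30·A², and A² cancels in the ratio.
Substituting t = u/a, A² and the length scale cancel in the ratio: P = ∫_{1/2}^{5/6} t^2·(1 - t)^2 dt / ∫_{0}^{1} t^2·(1 - t)^2 dt.
An antiderivative of t^2·(1 - t)^2 is t^3·(6·t^2 - 15·t + 10)/30; evaluating from 1/2 to 5/6 gives ≈ 0.015484, while the full integral is 1/30.
This works out to P = 301/648.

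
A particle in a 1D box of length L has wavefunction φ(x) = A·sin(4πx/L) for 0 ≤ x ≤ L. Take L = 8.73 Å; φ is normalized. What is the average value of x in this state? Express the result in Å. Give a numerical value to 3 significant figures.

⟨x⟩ = ∫ x |φ|² dx over the full domain.
The ratio of the moment integral to the normalization integral gives ⟨x⟩ = L/2.
With L = 8.73, ⟨x⟩ = 4.365.

⟨x⟩ ≈ 4.37 Å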